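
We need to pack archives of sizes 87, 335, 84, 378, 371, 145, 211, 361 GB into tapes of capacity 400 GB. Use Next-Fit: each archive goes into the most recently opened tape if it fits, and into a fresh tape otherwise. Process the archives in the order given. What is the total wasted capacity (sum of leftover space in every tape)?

828

Put 87 GB in tape 1; 313 GB remain.
Put 335 GB in tape 2; 65 GB remain.
Put 84 GB in tape 3; 316 GB remain.
Put 378 GB in tape 4; 22 GB remain.
Put 371 GB in tape 5; 29 GB remain.
Put 145 GB in tape 6; 255 GB remain.
Put 211 GB in tape 6; 44 GB remain.
Put 361 GB in tape 7; 39 GB remain.
7 tapes × 400 GB = 2800 GB; used 1972 GB; unused 828 GB.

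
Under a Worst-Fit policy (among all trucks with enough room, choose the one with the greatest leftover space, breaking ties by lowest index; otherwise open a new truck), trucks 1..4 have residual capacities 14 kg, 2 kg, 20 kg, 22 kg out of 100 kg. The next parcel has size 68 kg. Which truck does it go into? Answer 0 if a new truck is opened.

0

No truck has ≥ 68 kg free, so a new truck is opened.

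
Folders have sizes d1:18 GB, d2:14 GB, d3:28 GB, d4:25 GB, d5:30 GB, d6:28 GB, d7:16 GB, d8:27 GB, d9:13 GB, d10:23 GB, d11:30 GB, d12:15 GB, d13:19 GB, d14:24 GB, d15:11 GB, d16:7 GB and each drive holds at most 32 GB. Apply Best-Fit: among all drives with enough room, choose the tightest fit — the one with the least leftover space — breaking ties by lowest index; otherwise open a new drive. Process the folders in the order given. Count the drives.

Put d1 (18 GB) in drive 1; 14 GB remain.
Put d2 (14 GB) in drive 1; 0 GB remain.
Put d3 (28 GB) in drive 2; 4 GB remain.
Put d4 (25 GB) in drive 3; 7 GB remain.
Put d5 (30 GB) in drive 4; 2 GB remain.
Put d6 (28 GB) in drive 5; 4 GB remain.
Put d7 (16 GB) in drive 6; 16 GB remain.
Put d8 (27 GB) in drive 7; 5 GB remain.
Put d9 (13 GB) in drive 6; 3 GB remain.
Put d10 (23 GB) in drive 8; 9 GB remain.
Put d11 (30 GB) in drive 9; 2 GB remain.
Put d12 (15 GB) in drive 10; 17 GB remain.
Put d13 (19 GB) in drive 11; 13 GB remain.
Put d14 (24 GB) in drive 12; 8 GB remain.
Put d15 (11 GB) in drive 11; 2 GB remain.
Put d16 (7 GB) in drive 3; 0 GB remain.
Final drives: [18,14] [28] [25,7] [30] [28] [16,13] [27] [23] [30] [15] [19,11] [24].

12 drives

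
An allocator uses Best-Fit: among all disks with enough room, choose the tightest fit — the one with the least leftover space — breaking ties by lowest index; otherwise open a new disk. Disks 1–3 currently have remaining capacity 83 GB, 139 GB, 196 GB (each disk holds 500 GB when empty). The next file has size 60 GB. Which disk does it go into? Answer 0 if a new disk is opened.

1

Disks with room: disk 1 (83 GB), disk 2 (139 GB), disk 3 (196 GB).
Tightest fit is disk 1 with 83 GB free.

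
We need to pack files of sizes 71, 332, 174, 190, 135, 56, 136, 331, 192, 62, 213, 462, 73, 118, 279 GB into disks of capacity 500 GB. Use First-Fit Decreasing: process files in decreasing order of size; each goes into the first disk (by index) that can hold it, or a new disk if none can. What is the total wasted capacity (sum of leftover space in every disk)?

Sorted descending: 462, 332, 331, 279, 213, 192, 190, 174, 136, 135, 118, 73, 71, 62, 56.
462 GB → disk 1 (remaining 38 GB)
332 GB → disk 2 (remaining 168 GB)
331 GB → disk 3 (remaining 169 GB)
279 GB → disk 4 (remaining 221 GB)
213 GB → disk 4 (remaining 8 GB)
192 GB → disk 5 (remaining 308 GB)
190 GB → disk 5 (remaining 118 GB)
174 GB → disk 6 (remaining 326 GB)
136 GB → disk 2 (remaining 32 GB)
135 GB → disk 3 (remaining 34 GB)
118 GB → disk 5 (remaining 0 GB)
73 GB → disk 6 (remaining 253 GB)
71 GB → disk 6 (remaining 182 GB)
62 GB → disk 6 (remaining 120 GB)
56 GB → disk 6 (remaining 64 GB)
6 disks × 500 GB = 3000 GB; used 2824 GB; unused 176 GB.

176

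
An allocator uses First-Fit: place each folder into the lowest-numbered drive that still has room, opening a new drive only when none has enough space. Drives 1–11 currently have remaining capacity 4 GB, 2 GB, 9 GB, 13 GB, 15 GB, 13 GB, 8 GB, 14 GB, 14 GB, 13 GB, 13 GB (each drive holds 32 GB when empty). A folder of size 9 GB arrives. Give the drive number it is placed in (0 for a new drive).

Drives with room: drive 3 (9 GB), drive 4 (13 GB), drive 5 (15 GB), drive 6 (13 GB), drive 8 (14 GB), drive 9 (14 GB), drive 10 (13 GB), drive 11 (13 GB).
The first with room is drive 3.

3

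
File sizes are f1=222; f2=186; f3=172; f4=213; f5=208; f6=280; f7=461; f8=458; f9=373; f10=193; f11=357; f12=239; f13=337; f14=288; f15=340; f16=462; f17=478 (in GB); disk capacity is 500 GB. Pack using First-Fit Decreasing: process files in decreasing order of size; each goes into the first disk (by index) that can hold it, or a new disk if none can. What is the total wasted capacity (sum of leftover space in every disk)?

Sorted descending: 478, 462, 461, 458, 373, 357, 340, 337, 288, 280, 239, 222, 213, 208, 193, 186, 172.
478 GB → disk 1 (remaining 22 GB)
462 GB → disk 2 (remaining 38 GB)
461 GB → disk 3 (remaining 39 GB)
458 GB → disk 4 (remaining 42 GB)
373 GB → disk 5 (remaining 127 GB)
357 GB → disk 6 (remaining 143 GB)
340 GB → disk 7 (remaining 160 GB)
337 GB → disk 8 (remaining 163 GB)
288 GB → disk 9 (remaining 212 GB)
280 GB → disk 10 (remaining 220 GB)
239 GB → disk 11 (remaining 261 GB)
222 GB → disk 11 (remaining 39 GB)
213 GB → disk 10 (remaining 7 GB)
208 GB → disk 9 (remaining 4 GB)
193 GB → disk 12 (remaining 307 GB)
186 GB → disk 12 (remaining 121 GB)
172 GB → disk 13 (remaining 328 GB)
13 disks × 500 GB = 6500 GB; used 5267 GB; unused 1233 GB.

1233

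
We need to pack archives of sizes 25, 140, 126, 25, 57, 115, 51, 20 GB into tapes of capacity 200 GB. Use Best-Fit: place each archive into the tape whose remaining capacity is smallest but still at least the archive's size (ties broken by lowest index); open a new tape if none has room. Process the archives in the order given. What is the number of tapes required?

Put 25 GB in tape 1; 175 GB remain.
Put 140 GB in tape 1; 35 GB remain.
Put 126 GB in tape 2; 74 GB remain.
Put 25 GB in tape 1; 10 GB remain.
Put 57 GB in tape 2; 17 GB remain.
Put 115 GB in tape 3; 85 GB remain.
Put 51 GB in tape 3; 34 GB remain.
Put 20 GB in tape 3; 14 GB remain.

3 tapes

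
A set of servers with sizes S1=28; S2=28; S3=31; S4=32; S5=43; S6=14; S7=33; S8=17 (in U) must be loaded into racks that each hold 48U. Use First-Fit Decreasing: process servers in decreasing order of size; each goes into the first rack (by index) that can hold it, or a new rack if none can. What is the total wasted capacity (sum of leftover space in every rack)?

62

Sorted descending: 43, 33, 32, 31, 28, 28, 17, 14.
43U → rack 1 (remaining 5U)
33U → rack 2 (remaining 15U)
32U → rack 3 (remaining 16U)
31U → rack 4 (remaining 17U)
28U → rack 5 (remaining 20U)
28U → rack 6 (remaining 20U)
17U → rack 4 (remaining 0U)
14U → rack 2 (remaining 1U)
6 racks × 48U = 288U; used 226U; unused 62U.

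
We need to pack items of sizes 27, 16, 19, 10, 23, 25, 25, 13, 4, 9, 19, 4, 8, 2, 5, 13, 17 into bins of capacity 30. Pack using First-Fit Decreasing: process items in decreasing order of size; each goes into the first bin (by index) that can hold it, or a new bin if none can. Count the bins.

9

Sorted descending: 27, 25, 25, 23, 19, 19, 17, 16, 13, 13, 10, 9, 8, 5, 4, 4, 2.
bin 1: place 27, 3 left
bin 2: place 25, 5 left
bin 3: place 25, 5 left
bin 4: place 23, 7 left
bin 5: place 19, 11 left
bin 6: place 19, 11 left
bin 7: place 17, 13 left
bin 8: place 16, 14 left
bin 7: place 13, 0 left
bin 8: place 13, 1 left
bin 5: place 10, 1 left
bin 6: place 9, 2 left
bin 9: place 8, 22 left
bin 2: place 5, 0 left
bin 3: place 4, 1 left
bin 4: place 4, 3 left
bin 1: place 2, 1 left
Final bins: [27,2] [25,5] [25,4] [23,4] [19,10] [19,9] [17,13] [16,13] [8].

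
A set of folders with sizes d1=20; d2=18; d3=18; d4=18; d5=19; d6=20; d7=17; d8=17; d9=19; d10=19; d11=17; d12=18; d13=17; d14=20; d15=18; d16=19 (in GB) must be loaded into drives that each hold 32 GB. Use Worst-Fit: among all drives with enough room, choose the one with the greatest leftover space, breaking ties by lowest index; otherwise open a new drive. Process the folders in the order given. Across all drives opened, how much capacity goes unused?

d1 (20 GB) → drive 1 (remaining 12 GB)
d2 (18 GB) → drive 2 (remaining 14 GB)
d3 (18 GB) → drive 3 (remaining 14 GB)
d4 (18 GB) → drive 4 (remaining 14 GB)
d5 (19 GB) → drive 5 (remaining 13 GB)
d6 (20 GB) → drive 6 (remaining 12 GB)
d7 (17 GB) → drive 7 (remaining 15 GB)
d8 (17 GB) → drive 8 (remaining 15 GB)
d9 (19 GB) → drive 9 (remaining 13 GB)
d10 (19 GB) → drive 10 (remaining 13 GB)
d11 (17 GB) → drive 11 (remaining 15 GB)
d12 (18 GB) → drive 12 (remaining 14 GB)
d13 (17 GB) → drive 13 (remaining 15 GB)
d14 (20 GB) → drive 14 (remaining 12 GB)
d15 (18 GB) → drive 15 (remaining 14 GB)
d16 (19 GB) → drive 16 (remaining 13 GB)
16 drives × 32 GB = 512 GB; used 294 GB; unused 218 GB.

218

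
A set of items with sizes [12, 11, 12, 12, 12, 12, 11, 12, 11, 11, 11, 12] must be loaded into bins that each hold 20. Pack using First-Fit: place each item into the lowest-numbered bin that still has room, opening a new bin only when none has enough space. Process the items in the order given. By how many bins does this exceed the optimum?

First-Fit: [12] [11] [12] [12] [12] [12] [11] [12] [11] [11] [11] [12] → 12 bins.
12 items exceed 10 (half the capacity), and no two of those can share a bin, so at least 12 bins are needed.
So 12 is already optimal.

0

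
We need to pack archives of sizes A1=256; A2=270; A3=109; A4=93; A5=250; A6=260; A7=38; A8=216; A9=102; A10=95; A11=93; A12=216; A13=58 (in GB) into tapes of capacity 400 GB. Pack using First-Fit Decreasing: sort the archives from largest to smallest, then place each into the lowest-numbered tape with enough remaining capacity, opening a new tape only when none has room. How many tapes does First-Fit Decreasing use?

Sorted descending: 270, 260, 256, 250, 216, 216, 109, 102, 95, 93, 93, 58, 38.
Put 270 GB in tape 1; 130 GB remain.
Put 260 GB in tape 2; 140 GB remain.
Put 256 GB in tape 3; 144 GB remain.
Put 250 GB in tape 4; 150 GB remain.
Put 216 GB in tape 5; 184 GB remain.
Put 216 GB in tape 6; 184 GB remain.
Put 109 GB in tape 1; 21 GB remain.
Put 102 GB in tape 2; 38 GB remain.
Put 95 GB in tape 3; 49 GB remain.
Put 93 GB in tape 4; 57 GB remain.
Put 93 GB in tape 5; 91 GB remain.
Put 58 GB in tape 5; 33 GB remain.
Put 38 GB in tape 2; 0 GB remain.
Final tapes: [270,109] [260,102,38] [256,95] [250,93] [216,93,58] [216].

6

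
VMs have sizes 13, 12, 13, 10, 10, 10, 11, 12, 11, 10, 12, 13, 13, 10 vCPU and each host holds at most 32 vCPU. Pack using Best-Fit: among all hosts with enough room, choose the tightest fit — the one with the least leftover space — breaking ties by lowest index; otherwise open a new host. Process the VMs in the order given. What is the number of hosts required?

6 hosts

13 vCPU → host 1 (remaining 19 vCPU)
12 vCPU → host 1 (remaining 7 vCPU)
13 vCPU → host 2 (remaining 19 vCPU)
10 vCPU → host 2 (remaining 9 vCPU)
10 vCPU → host 3 (remaining 22 vCPU)
10 vCPU → host 3 (remaining 12 vCPU)
11 vCPU → host 3 (remaining 1 vCPU)
12 vCPU → host 4 (remaining 20 vCPU)
11 vCPU → host 4 (remaining 9 vCPU)
10 vCPU → host 5 (remaining 22 vCPU)
12 vCPU → host 5 (remaining 10 vCPU)
13 vCPU → host 6 (remaining 19 vCPU)
13 vCPU → host 6 (remaining 6 vCPU)
10 vCPU → host 5 (remaining 0 vCPU)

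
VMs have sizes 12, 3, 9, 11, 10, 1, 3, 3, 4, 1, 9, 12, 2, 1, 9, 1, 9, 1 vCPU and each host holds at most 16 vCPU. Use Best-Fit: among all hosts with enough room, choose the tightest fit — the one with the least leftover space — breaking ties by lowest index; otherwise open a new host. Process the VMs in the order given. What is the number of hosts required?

8 hosts

Put 12 vCPU in host 1; 4 vCPU remain.
Put 3 vCPU in host 1; 1 vCPU remain.
Put 9 vCPU in host 2; 7 vCPU remain.
Put 11 vCPU in host 3; 5 vCPU remain.
Put 10 vCPU in host 4; 6 vCPU remain.
Put 1 vCPU in host 1; 0 vCPU remain.
Put 3 vCPU in host 3; 2 vCPU remain.
Put 3 vCPU in host 4; 3 vCPU remain.
Put 4 vCPU in host 2; 3 vCPU remain.
Put 1 vCPU in host 3; 1 vCPU remain.
Put 9 vCPU in host 5; 7 vCPU remain.
Put 12 vCPU in host 6; 4 vCPU remain.
Put 2 vCPU in host 2; 1 vCPU remain.
Put 1 vCPU in host 2; 0 vCPU remain.
Put 9 vCPU in host 7; 7 vCPU remain.
Put 1 vCPU in host 3; 0 vCPU remain.
Put 9 vCPU in host 8; 7 vCPU remain.
Put 1 vCPU in host 4; 2 vCPU remain.
Final hosts: [12,3,1] [9,4,2,1] [11,3,1,1] [10,3,1] [9] [12] [9] [9].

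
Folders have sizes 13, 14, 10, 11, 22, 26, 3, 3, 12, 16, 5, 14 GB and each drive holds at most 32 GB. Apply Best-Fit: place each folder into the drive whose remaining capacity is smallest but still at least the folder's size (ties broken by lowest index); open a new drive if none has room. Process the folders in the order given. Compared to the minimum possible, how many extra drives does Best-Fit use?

1

Best-Fit: [13,14,3] [10,11] [22,5] [26,3] [12,16] [14] → 6 drives.
Total size 149 GB; any packing needs at least ⌈149/32⌉ = 5 drives.
An optimal packing achieves that bound: [26,5] [22,10] [16,14] [14,13,3] [12,11,3] → 5 drives.
Excess: 6 − 5 = 1.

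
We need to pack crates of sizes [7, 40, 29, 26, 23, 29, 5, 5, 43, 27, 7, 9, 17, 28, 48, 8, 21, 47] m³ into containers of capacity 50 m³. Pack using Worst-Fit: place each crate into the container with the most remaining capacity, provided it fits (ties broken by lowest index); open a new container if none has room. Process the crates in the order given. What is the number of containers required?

10 containers

container 1: place 7 m³, 43 m³ left
container 1: place 40 m³, 3 m³ left
container 2: place 29 m³, 21 m³ left
container 3: place 26 m³, 24 m³ left
container 3: place 23 m³, 1 m³ left
container 4: place 29 m³, 21 m³ left
container 2: place 5 m³, 16 m³ left
container 4: place 5 m³, 16 m³ left
container 5: place 43 m³, 7 m³ left
container 6: place 27 m³, 23 m³ left
container 6: place 7 m³, 16 m³ left
container 2: place 9 m³, 7 m³ left
container 7: place 17 m³, 33 m³ left
container 7: place 28 m³, 5 m³ left
container 8: place 48 m³, 2 m³ left
container 4: place 8 m³, 8 m³ left
container 9: place 21 m³, 29 m³ left
container 10: place 47 m³, 3 m³ left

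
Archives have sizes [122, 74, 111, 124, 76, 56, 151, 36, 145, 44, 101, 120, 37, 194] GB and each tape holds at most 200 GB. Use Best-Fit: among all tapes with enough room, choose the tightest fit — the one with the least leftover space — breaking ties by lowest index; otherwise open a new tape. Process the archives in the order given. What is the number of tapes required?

122 GB → tape 1 (remaining 78 GB)
74 GB → tape 1 (remaining 4 GB)
111 GB → tape 2 (remaining 89 GB)
124 GB → tape 3 (remaining 76 GB)
76 GB → tape 3 (remaining 0 GB)
56 GB → tape 2 (remaining 33 GB)
151 GB → tape 4 (remaining 49 GB)
36 GB → tape 4 (remaining 13 GB)
145 GB → tape 5 (remaining 55 GB)
44 GB → tape 5 (remaining 11 GB)
101 GB → tape 6 (remaining 99 GB)
120 GB → tape 7 (remaining 80 GB)
37 GB → tape 7 (remaining 43 GB)
194 GB → tape 8 (remaining 6 GB)
Final tapes: [122,74] [111,56] [124,76] [151,36] [145,44] [101] [120,37] [194].

8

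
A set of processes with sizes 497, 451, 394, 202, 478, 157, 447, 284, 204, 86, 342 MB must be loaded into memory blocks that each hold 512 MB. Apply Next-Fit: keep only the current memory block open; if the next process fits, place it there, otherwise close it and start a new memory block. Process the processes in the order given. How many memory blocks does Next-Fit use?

9

memory block 1: place 497 MB, 15 MB left
memory block 2: place 451 MB, 61 MB left
memory block 3: place 394 MB, 118 MB left
memory block 4: place 202 MB, 310 MB left
memory block 5: place 478 MB, 34 MB left
memory block 6: place 157 MB, 355 MB left
memory block 7: place 447 MB, 65 MB left
memory block 8: place 284 MB, 228 MB left
memory block 8: place 204 MB, 24 MB left
memory block 9: place 86 MB, 426 MB left
memory block 9: place 342 MB, 84 MB left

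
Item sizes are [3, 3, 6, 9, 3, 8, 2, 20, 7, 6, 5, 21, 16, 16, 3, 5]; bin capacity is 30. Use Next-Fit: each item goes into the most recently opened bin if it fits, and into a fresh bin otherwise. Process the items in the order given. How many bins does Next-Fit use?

6

3 → bin 1 (remaining 27)
3 → bin 1 (remaining 24)
6 → bin 1 (remaining 18)
9 → bin 1 (remaining 9)
3 → bin 1 (remaining 6)
8 → bin 2 (remaining 22)
2 → bin 2 (remaining 20)
20 → bin 2 (remaining 0)
7 → bin 3 (remaining 23)
6 → bin 3 (remaining 17)
5 → bin 3 (remaining 12)
21 → bin 4 (remaining 9)
16 → bin 5 (remaining 14)
16 → bin 6 (remaining 14)
3 → bin 6 (remaining 11)
5 → bin 6 (remaining 6)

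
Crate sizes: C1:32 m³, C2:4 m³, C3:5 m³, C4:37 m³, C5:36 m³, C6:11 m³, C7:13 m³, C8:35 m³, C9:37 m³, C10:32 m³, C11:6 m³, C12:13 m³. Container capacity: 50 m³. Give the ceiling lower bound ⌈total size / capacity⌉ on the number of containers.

Total size = 32 + 4 + 5 + 37 + 36 + 11 + 13 + 35 + 37 + 32 + 6 + 13 = 261 m³.
⌈261 / 50⌉ = 6.

6 containers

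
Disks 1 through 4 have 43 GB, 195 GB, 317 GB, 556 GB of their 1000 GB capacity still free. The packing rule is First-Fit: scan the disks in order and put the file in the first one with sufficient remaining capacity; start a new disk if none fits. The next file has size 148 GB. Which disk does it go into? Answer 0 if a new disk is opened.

2

Disks with room: disk 2 (195 GB), disk 3 (317 GB), disk 4 (556 GB).
The first with room is disk 2.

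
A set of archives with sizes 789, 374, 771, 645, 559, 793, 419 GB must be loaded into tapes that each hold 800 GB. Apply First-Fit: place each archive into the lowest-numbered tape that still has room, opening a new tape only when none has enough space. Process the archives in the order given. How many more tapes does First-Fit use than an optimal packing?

0

First-Fit: [789] [374,419] [771] [645] [559] [793] → 6 tapes.
Total size 4350 GB; any packing needs at least ⌈4350/800⌉ = 6 tapes.
So 6 is already optimal.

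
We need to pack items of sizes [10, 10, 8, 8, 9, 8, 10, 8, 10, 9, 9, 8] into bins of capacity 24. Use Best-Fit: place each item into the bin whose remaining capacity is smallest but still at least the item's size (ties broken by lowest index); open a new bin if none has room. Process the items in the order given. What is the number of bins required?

10 → bin 1 (remaining 14)
10 → bin 1 (remaining 4)
8 → bin 2 (remaining 16)
8 → bin 2 (remaining 8)
9 → bin 3 (remaining 15)
8 → bin 2 (remaining 0)
10 → bin 3 (remaining 5)
8 → bin 4 (remaining 16)
10 → bin 4 (remaining 6)
9 → bin 5 (remaining 15)
9 → bin 5 (remaining 6)
8 → bin 6 (remaining 16)
Final bins: [10,10] [8,8,8] [9,10] [8,10] [9,9] [8].

6 bins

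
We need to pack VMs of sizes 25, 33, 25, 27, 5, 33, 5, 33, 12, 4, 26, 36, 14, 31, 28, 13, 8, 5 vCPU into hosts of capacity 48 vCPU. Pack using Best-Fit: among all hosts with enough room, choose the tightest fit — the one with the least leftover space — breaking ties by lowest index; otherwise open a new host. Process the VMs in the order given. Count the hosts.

Put 25 vCPU in host 1; 23 vCPU remain.
Put 33 vCPU in host 2; 15 vCPU remain.
Put 25 vCPU in host 3; 23 vCPU remain.
Put 27 vCPU in host 4; 21 vCPU remain.
Put 5 vCPU in host 2; 10 vCPU remain.
Put 33 vCPU in host 5; 15 vCPU remain.
Put 5 vCPU in host 2; 5 vCPU remain.
Put 33 vCPU in host 6; 15 vCPU remain.
Put 12 vCPU in host 5; 3 vCPU remain.
Put 4 vCPU in host 2; 1 vCPU remain.
Put 26 vCPU in host 7; 22 vCPU remain.
Put 36 vCPU in host 8; 12 vCPU remain.
Put 14 vCPU in host 6; 1 vCPU remain.
Put 31 vCPU in host 9; 17 vCPU remain.
Put 28 vCPU in host 10; 20 vCPU remain.
Put 13 vCPU in host 9; 4 vCPU remain.
Put 8 vCPU in host 8; 4 vCPU remain.
Put 5 vCPU in host 10; 15 vCPU remain.

10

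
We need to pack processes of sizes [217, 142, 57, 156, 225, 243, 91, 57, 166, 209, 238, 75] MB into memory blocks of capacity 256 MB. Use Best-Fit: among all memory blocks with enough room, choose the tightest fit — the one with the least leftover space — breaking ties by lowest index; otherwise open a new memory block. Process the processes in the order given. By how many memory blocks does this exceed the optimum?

0

Best-Fit: [217] [142,57,57] [156,91] [225] [243] [166,75] [209] [238] → 8 memory blocks.
Total size 1876 MB; any packing needs at least ⌈1876/256⌉ = 8 memory blocks.
So 8 is already optimal.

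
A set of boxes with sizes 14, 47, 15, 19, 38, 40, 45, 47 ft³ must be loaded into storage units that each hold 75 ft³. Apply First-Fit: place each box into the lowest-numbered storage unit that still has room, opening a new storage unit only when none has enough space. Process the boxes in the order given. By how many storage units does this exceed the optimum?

0

First-Fit: [14,47] [15,19,38] [40] [45] [47] → 5 storage units.
5 boxes exceed 37.5 ft³ (half the capacity), and no two of those can share a storage unit, so at least 5 storage units are needed.
So 5 is already optimal.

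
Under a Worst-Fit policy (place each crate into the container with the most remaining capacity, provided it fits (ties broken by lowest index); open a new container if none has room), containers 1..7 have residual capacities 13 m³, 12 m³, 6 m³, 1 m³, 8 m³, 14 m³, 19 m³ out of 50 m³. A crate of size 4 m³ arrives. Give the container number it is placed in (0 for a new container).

7

Containers with room: container 1 (13 m³), container 2 (12 m³), container 3 (6 m³), container 5 (8 m³), container 6 (14 m³), container 7 (19 m³).
Most room is container 7 with 19 m³ free.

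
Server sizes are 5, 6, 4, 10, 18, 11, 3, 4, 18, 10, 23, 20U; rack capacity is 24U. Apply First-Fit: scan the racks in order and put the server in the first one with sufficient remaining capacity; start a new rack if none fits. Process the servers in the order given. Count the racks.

5U → rack 1 (remaining 19U)
6U → rack 1 (remaining 13U)
4U → rack 1 (remaining 9U)
10U → rack 2 (remaining 14U)
18U → rack 3 (remaining 6U)
11U → rack 2 (remaining 3U)
3U → rack 1 (remaining 6U)
4U → rack 1 (remaining 2U)
18U → rack 4 (remaining 6U)
10U → rack 5 (remaining 14U)
23U → rack 6 (remaining 1U)
20U → rack 7 (remaining 4U)
Final racks: [5,6,4,3,4] [10,11] [18] [18] [10] [23] [20].

7 racks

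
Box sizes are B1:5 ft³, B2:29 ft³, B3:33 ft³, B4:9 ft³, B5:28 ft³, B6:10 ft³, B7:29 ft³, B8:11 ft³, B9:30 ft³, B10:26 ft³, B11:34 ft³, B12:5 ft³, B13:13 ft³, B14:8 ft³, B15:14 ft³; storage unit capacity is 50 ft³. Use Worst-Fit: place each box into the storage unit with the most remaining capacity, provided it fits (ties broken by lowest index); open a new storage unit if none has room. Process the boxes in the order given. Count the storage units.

7

Put B1 (5 ft³) in storage unit 1; 45 ft³ remain.
Put B2 (29 ft³) in storage unit 1; 16 ft³ remain.
Put B3 (33 ft³) in storage unit 2; 17 ft³ remain.
Put B4 (9 ft³) in storage unit 2; 8 ft³ remain.
Put B5 (28 ft³) in storage unit 3; 22 ft³ remain.
Put B6 (10 ft³) in storage unit 3; 12 ft³ remain.
Put B7 (29 ft³) in storage unit 4; 21 ft³ remain.
Put B8 (11 ft³) in storage unit 4; 10 ft³ remain.
Put B9 (30 ft³) in storage unit 5; 20 ft³ remain.
Put B10 (26 ft³) in storage unit 6; 24 ft³ remain.
Put B11 (34 ft³) in storage unit 7; 16 ft³ remain.
Put B12 (5 ft³) in storage unit 6; 19 ft³ remain.
Put B13 (13 ft³) in storage unit 5; 7 ft³ remain.
Put B14 (8 ft³) in storage unit 6; 11 ft³ remain.
Put B15 (14 ft³) in storage unit 1; 2 ft³ remain.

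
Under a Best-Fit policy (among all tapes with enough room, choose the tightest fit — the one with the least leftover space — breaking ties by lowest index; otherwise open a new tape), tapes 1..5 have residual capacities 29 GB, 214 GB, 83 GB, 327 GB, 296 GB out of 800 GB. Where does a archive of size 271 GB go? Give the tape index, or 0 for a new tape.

Tapes with room: tape 4 (327 GB), tape 5 (296 GB).
Tightest fit is tape 5 with 296 GB free.

5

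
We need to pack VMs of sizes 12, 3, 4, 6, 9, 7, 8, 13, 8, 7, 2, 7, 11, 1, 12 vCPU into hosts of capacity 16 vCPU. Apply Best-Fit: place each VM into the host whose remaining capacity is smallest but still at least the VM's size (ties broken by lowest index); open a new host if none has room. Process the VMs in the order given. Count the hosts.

12 vCPU → host 1 (remaining 4 vCPU)
3 vCPU → host 1 (remaining 1 vCPU)
4 vCPU → host 2 (remaining 12 vCPU)
6 vCPU → host 2 (remaining 6 vCPU)
9 vCPU → host 3 (remaining 7 vCPU)
7 vCPU → host 3 (remaining 0 vCPU)
8 vCPU → host 4 (remaining 8 vCPU)
13 vCPU → host 5 (remaining 3 vCPU)
8 vCPU → host 4 (remaining 0 vCPU)
7 vCPU → host 6 (remaining 9 vCPU)
2 vCPU → host 5 (remaining 1 vCPU)
7 vCPU → host 6 (remaining 2 vCPU)
11 vCPU → host 7 (remaining 5 vCPU)
1 vCPU → host 1 (remaining 0 vCPU)
12 vCPU → host 8 (remaining 4 vCPU)
Final hosts: [12,3,1] [4,6] [9,7] [8,8] [13,2] [7,7] [11] [12].

8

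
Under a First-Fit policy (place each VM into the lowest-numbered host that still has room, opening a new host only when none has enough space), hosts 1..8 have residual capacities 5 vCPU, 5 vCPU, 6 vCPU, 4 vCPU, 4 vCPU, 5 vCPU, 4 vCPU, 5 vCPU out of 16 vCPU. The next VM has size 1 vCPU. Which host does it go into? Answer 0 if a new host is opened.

1

Hosts with room: host 1 (5 vCPU), host 2 (5 vCPU), host 3 (6 vCPU), host 4 (4 vCPU), host 5 (4 vCPU), host 6 (5 vCPU), host 7 (4 vCPU), host 8 (5 vCPU).
The first with room is host 1.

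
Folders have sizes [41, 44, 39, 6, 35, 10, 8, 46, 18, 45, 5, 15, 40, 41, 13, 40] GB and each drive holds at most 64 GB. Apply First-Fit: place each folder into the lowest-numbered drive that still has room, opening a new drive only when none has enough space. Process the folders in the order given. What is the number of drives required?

9 drives

41 GB → drive 1 (remaining 23 GB)
44 GB → drive 2 (remaining 20 GB)
39 GB → drive 3 (remaining 25 GB)
6 GB → drive 1 (remaining 17 GB)
35 GB → drive 4 (remaining 29 GB)
10 GB → drive 1 (remaining 7 GB)
8 GB → drive 2 (remaining 12 GB)
46 GB → drive 5 (remaining 18 GB)
18 GB → drive 3 (remaining 7 GB)
45 GB → drive 6 (remaining 19 GB)
5 GB → drive 1 (remaining 2 GB)
15 GB → drive 4 (remaining 14 GB)
40 GB → drive 7 (remaining 24 GB)
41 GB → drive 8 (remaining 23 GB)
13 GB → drive 4 (remaining 1 GB)
40 GB → drive 9 (remaining 24 GB)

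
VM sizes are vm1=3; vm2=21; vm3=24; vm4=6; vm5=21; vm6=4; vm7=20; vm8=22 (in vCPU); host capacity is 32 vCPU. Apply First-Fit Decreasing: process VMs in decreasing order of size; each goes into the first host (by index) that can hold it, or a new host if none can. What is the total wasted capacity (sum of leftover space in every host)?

Sorted descending: 24, 22, 21, 21, 20, 6, 4, 3.
host 1: place 24 vCPU, 8 vCPU left
host 2: place 22 vCPU, 10 vCPU left
host 3: place 21 vCPU, 11 vCPU left
host 4: place 21 vCPU, 11 vCPU left
host 5: place 20 vCPU, 12 vCPU left
host 1: place 6 vCPU, 2 vCPU left
host 2: place 4 vCPU, 6 vCPU left
host 2: place 3 vCPU, 3 vCPU left
5 hosts × 32 vCPU = 160 vCPU; used 121 vCPU; unused 39 vCPU.

39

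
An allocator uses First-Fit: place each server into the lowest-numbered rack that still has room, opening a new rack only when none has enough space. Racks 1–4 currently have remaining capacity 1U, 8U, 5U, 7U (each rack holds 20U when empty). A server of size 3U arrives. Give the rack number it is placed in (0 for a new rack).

2

Racks with room: rack 2 (8U), rack 3 (5U), rack 4 (7U).
The first with room is rack 2.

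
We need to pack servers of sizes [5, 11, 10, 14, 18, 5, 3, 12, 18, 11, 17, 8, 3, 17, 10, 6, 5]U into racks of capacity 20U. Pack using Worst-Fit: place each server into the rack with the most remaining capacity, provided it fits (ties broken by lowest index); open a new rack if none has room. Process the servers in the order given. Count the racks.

10 racks

5U → rack 1 (remaining 15U)
11U → rack 1 (remaining 4U)
10U → rack 2 (remaining 10U)
14U → rack 3 (remaining 6U)
18U → rack 4 (remaining 2U)
5U → rack 2 (remaining 5U)
3U → rack 3 (remaining 3U)
12U → rack 5 (remaining 8U)
18U → rack 6 (remaining 2U)
11U → rack 7 (remaining 9U)
17U → rack 8 (remaining 3U)
8U → rack 7 (remaining 1U)
3U → rack 5 (remaining 5U)
17U → rack 9 (remaining 3U)
10U → rack 10 (remaining 10U)
6U → rack 10 (remaining 4U)
5U → rack 2 (remaining 0U)
Final racks: [5,11] [10,5,5] [14,3] [18] [12,3] [18] [11,8] [17] [17] [10,6].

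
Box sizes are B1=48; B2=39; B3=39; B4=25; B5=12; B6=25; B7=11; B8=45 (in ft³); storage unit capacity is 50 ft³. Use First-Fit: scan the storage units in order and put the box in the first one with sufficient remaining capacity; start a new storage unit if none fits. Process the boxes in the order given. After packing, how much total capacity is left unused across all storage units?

B1 (48 ft³) → storage unit 1 (remaining 2 ft³)
B2 (39 ft³) → storage unit 2 (remaining 11 ft³)
B3 (39 ft³) → storage unit 3 (remaining 11 ft³)
B4 (25 ft³) → storage unit 4 (remaining 25 ft³)
B5 (12 ft³) → storage unit 4 (remaining 13 ft³)
B6 (25 ft³) → storage unit 5 (remaining 25 ft³)
B7 (11 ft³) → storage unit 2 (remaining 0 ft³)
B8 (45 ft³) → storage unit 6 (remaining 5 ft³)
6 storage units × 50 ft³ = 300 ft³; used 244 ft³; unused 56 ft³.

56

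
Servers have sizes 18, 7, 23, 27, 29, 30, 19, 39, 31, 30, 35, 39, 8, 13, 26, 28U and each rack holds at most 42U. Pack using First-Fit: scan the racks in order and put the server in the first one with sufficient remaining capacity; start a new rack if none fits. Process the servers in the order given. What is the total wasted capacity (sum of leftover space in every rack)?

102

18U → rack 1 (remaining 24U)
7U → rack 1 (remaining 17U)
23U → rack 2 (remaining 19U)
27U → rack 3 (remaining 15U)
29U → rack 4 (remaining 13U)
30U → rack 5 (remaining 12U)
19U → rack 2 (remaining 0U)
39U → rack 6 (remaining 3U)
31U → rack 7 (remaining 11U)
30U → rack 8 (remaining 12U)
35U → rack 9 (remaining 7U)
39U → rack 10 (remaining 3U)
8U → rack 1 (remaining 9U)
13U → rack 3 (remaining 2U)
26U → rack 11 (remaining 16U)
28U → rack 12 (remaining 14U)
12 racks × 42U = 504U; used 402U; unused 102U.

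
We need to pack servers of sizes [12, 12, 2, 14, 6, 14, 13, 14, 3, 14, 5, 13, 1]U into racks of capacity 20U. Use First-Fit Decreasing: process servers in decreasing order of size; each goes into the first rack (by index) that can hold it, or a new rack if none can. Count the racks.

8 racks

Sorted descending: 14, 14, 14, 14, 13, 13, 12, 12, 6, 5, 3, 2, 1.
rack 1: place 14U, 6U left
rack 2: place 14U, 6U left
rack 3: place 14U, 6U left
rack 4: place 14U, 6U left
rack 5: place 13U, 7U left
rack 6: place 13U, 7U left
rack 7: place 12U, 8U left
rack 8: place 12U, 8U left
rack 1: place 6U, 0U left
rack 2: place 5U, 1U left
rack 3: place 3U, 3U left
rack 3: place 2U, 1U left
rack 2: place 1U, 0U left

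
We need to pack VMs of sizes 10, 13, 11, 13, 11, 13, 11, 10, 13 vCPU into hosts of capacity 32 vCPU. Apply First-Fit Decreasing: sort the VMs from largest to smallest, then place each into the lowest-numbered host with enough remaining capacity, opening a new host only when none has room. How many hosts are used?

4

Sorted descending: 13, 13, 13, 13, 11, 11, 11, 10, 10.
13 vCPU → host 1 (remaining 19 vCPU)
13 vCPU → host 1 (remaining 6 vCPU)
13 vCPU → host 2 (remaining 19 vCPU)
13 vCPU → host 2 (remaining 6 vCPU)
11 vCPU → host 3 (remaining 21 vCPU)
11 vCPU → host 3 (remaining 10 vCPU)
11 vCPU → host 4 (remaining 21 vCPU)
10 vCPU → host 3 (remaining 0 vCPU)
10 vCPU → host 4 (remaining 11 vCPU)
Final hosts: [13,13] [13,13] [11,11,10] [11,10].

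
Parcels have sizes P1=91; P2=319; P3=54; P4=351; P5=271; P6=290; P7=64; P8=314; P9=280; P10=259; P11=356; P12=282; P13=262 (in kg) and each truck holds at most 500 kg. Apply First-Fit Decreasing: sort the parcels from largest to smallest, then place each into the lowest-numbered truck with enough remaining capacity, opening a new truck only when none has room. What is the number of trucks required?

Sorted descending: 356, 351, 319, 314, 290, 282, 280, 271, 262, 259, 91, 64, 54.
Put 356 kg in truck 1; 144 kg remain.
Put 351 kg in truck 2; 149 kg remain.
Put 319 kg in truck 3; 181 kg remain.
Put 314 kg in truck 4; 186 kg remain.
Put 290 kg in truck 5; 210 kg remain.
Put 282 kg in truck 6; 218 kg remain.
Put 280 kg in truck 7; 220 kg remain.
Put 271 kg in truck 8; 229 kg remain.
Put 262 kg in truck 9; 238 kg remain.
Put 259 kg in truck 10; 241 kg remain.
Put 91 kg in truck 1; 53 kg remain.
Put 64 kg in truck 2; 85 kg remain.
Put 54 kg in truck 2; 31 kg remain.

10 trucks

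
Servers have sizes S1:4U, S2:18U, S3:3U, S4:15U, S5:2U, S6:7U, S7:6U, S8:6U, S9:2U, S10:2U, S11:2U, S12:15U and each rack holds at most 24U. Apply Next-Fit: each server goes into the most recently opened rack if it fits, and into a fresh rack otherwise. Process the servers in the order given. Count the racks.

S1 (4U) → rack 1 (remaining 20U)
S2 (18U) → rack 1 (remaining 2U)
S3 (3U) → rack 2 (remaining 21U)
S4 (15U) → rack 2 (remaining 6U)
S5 (2U) → rack 2 (remaining 4U)
S6 (7U) → rack 3 (remaining 17U)
S7 (6U) → rack 3 (remaining 11U)
S8 (6U) → rack 3 (remaining 5U)
S9 (2U) → rack 3 (remaining 3U)
S10 (2U) → rack 3 (remaining 1U)
S11 (2U) → rack 4 (remaining 22U)
S12 (15U) → rack 4 (remaining 7U)
Final racks: [4,18] [3,15,2] [7,6,6,2,2] [2,15].

4 racks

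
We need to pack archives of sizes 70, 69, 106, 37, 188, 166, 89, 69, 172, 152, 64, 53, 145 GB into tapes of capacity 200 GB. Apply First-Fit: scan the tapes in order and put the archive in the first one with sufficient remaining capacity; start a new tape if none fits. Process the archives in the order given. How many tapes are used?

tape 1: place 70 GB, 130 GB left
tape 1: place 69 GB, 61 GB left
tape 2: place 106 GB, 94 GB left
tape 1: place 37 GB, 24 GB left
tape 3: place 188 GB, 12 GB left
tape 4: place 166 GB, 34 GB left
tape 2: place 89 GB, 5 GB left
tape 5: place 69 GB, 131 GB left
tape 6: place 172 GB, 28 GB left
tape 7: place 152 GB, 48 GB left
tape 5: place 64 GB, 67 GB left
tape 5: place 53 GB, 14 GB left
tape 8: place 145 GB, 55 GB left
Final tapes: [70,69,37] [106,89] [188] [166] [69,64,53] [172] [152] [145].

8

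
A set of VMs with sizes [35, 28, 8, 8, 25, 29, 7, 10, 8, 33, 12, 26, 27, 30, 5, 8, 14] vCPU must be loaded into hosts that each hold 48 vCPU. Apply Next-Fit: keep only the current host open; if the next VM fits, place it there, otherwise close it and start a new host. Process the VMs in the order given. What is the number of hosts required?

9

host 1: place 35 vCPU, 13 vCPU left
host 2: place 28 vCPU, 20 vCPU left
host 2: place 8 vCPU, 12 vCPU left
host 2: place 8 vCPU, 4 vCPU left
host 3: place 25 vCPU, 23 vCPU left
host 4: place 29 vCPU, 19 vCPU left
host 4: place 7 vCPU, 12 vCPU left
host 4: place 10 vCPU, 2 vCPU left
host 5: place 8 vCPU, 40 vCPU left
host 5: place 33 vCPU, 7 vCPU left
host 6: place 12 vCPU, 36 vCPU left
host 6: place 26 vCPU, 10 vCPU left
host 7: place 27 vCPU, 21 vCPU left
host 8: place 30 vCPU, 18 vCPU left
host 8: place 5 vCPU, 13 vCPU left
host 8: place 8 vCPU, 5 vCPU left
host 9: place 14 vCPU, 34 vCPU left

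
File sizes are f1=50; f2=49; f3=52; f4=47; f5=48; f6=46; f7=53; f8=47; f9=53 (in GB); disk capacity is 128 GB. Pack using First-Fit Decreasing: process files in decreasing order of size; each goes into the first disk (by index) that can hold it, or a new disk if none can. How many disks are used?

Sorted descending: 53, 53, 52, 50, 49, 48, 47, 47, 46.
Put 53 GB in disk 1; 75 GB remain.
Put 53 GB in disk 1; 22 GB remain.
Put 52 GB in disk 2; 76 GB remain.
Put 50 GB in disk 2; 26 GB remain.
Put 49 GB in disk 3; 79 GB remain.
Put 48 GB in disk 3; 31 GB remain.
Put 47 GB in disk 4; 81 GB remain.
Put 47 GB in disk 4; 34 GB remain.
Put 46 GB in disk 5; 82 GB remain.
Final disks: [53,53] [52,50] [49,48] [47,47] [46].

5 disks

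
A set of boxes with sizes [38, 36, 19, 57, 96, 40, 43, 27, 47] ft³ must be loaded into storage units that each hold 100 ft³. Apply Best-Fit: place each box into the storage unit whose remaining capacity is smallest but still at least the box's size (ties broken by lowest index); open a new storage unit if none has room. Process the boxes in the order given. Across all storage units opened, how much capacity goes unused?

38 ft³ → storage unit 1 (remaining 62 ft³)
36 ft³ → storage unit 1 (remaining 26 ft³)
19 ft³ → storage unit 1 (remaining 7 ft³)
57 ft³ → storage unit 2 (remaining 43 ft³)
96 ft³ → storage unit 3 (remaining 4 ft³)
40 ft³ → storage unit 2 (remaining 3 ft³)
43 ft³ → storage unit 4 (remaining 57 ft³)
27 ft³ → storage unit 4 (remaining 30 ft³)
47 ft³ → storage unit 5 (remaining 53 ft³)
5 storage units × 100 ft³ = 500 ft³; used 403 ft³; unused 97 ft³.

97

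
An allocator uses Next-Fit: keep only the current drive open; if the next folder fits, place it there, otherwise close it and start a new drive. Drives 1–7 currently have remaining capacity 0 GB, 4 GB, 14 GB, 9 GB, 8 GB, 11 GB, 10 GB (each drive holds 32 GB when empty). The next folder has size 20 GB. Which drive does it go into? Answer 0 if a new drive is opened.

0

Next-Fit only looks at drive 7, which has 10 GB free.
20 GB does not fit, so a new drive is opened.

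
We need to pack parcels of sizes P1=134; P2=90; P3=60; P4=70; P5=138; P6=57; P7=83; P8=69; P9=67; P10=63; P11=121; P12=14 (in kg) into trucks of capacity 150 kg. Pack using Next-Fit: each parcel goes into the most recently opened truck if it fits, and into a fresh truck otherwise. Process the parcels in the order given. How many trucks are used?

truck 1: place P1 (134 kg), 16 kg left
truck 2: place P2 (90 kg), 60 kg left
truck 2: place P3 (60 kg), 0 kg left
truck 3: place P4 (70 kg), 80 kg left
truck 4: place P5 (138 kg), 12 kg left
truck 5: place P6 (57 kg), 93 kg left
truck 5: place P7 (83 kg), 10 kg left
truck 6: place P8 (69 kg), 81 kg left
truck 6: place P9 (67 kg), 14 kg left
truck 7: place P10 (63 kg), 87 kg left
truck 8: place P11 (121 kg), 29 kg left
truck 8: place P12 (14 kg), 15 kg left
Final trucks: [134] [90,60] [70] [138] [57,83] [69,67] [63] [121,14].

8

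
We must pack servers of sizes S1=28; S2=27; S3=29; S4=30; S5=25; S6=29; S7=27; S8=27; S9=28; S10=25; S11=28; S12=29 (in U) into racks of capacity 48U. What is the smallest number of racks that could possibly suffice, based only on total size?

7

Total size = 28 + 27 + 29 + 30 + 25 + 29 + 27 + 27 + 28 + 25 + 28 + 29 = 332U.
⌈332 / 48⌉ = 7.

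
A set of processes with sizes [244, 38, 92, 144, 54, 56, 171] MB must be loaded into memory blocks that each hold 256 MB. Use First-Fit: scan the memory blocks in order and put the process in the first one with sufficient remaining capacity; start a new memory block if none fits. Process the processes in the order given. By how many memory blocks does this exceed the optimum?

First-Fit: [244] [38,92,54,56] [144] [171] → 4 memory blocks.
Total size 799 MB; any packing needs at least ⌈799/256⌉ = 4 memory blocks.
So 4 is already optimal.

0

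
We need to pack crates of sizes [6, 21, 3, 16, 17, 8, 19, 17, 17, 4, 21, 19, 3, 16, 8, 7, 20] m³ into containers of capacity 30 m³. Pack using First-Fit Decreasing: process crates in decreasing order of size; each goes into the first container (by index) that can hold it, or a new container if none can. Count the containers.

Sorted descending: 21, 21, 20, 19, 19, 17, 17, 17, 16, 16, 8, 8, 7, 6, 4, 3, 3.
container 1: place 21 m³, 9 m³ left
container 2: place 21 m³, 9 m³ left
container 3: place 20 m³, 10 m³ left
container 4: place 19 m³, 11 m³ left
container 5: place 19 m³, 11 m³ left
container 6: place 17 m³, 13 m³ left
container 7: place 17 m³, 13 m³ left
container 8: place 17 m³, 13 m³ left
container 9: place 16 m³, 14 m³ left
container 10: place 16 m³, 14 m³ left
container 1: place 8 m³, 1 m³ left
container 2: place 8 m³, 1 m³ left
container 3: place 7 m³, 3 m³ left
container 4: place 6 m³, 5 m³ left
container 4: place 4 m³, 1 m³ left
container 3: place 3 m³, 0 m³ left
container 5: place 3 m³, 8 m³ left

10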